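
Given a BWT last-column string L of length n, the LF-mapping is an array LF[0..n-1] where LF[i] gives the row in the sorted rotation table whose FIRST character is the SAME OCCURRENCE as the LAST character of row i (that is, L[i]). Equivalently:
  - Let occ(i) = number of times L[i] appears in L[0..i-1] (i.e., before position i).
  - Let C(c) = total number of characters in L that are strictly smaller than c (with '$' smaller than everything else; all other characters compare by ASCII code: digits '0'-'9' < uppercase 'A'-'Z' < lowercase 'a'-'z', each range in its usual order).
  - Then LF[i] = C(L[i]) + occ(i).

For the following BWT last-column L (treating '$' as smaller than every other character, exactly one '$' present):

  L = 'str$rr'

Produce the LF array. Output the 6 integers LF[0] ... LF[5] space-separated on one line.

Char counts: '$':1, 'r':3, 's':1, 't':1
C (first-col start): C('$')=0, C('r')=1, C('s')=4, C('t')=5
L[0]='s': occ=0, LF[0]=C('s')+0=4+0=4
L[1]='t': occ=0, LF[1]=C('t')+0=5+0=5
L[2]='r': occ=0, LF[2]=C('r')+0=1+0=1
L[3]='$': occ=0, LF[3]=C('$')+0=0+0=0
L[4]='r': occ=1, LF[4]=C('r')+1=1+1=2
L[5]='r': occ=2, LF[5]=C('r')+2=1+2=3

Answer: 4 5 1 0 2 3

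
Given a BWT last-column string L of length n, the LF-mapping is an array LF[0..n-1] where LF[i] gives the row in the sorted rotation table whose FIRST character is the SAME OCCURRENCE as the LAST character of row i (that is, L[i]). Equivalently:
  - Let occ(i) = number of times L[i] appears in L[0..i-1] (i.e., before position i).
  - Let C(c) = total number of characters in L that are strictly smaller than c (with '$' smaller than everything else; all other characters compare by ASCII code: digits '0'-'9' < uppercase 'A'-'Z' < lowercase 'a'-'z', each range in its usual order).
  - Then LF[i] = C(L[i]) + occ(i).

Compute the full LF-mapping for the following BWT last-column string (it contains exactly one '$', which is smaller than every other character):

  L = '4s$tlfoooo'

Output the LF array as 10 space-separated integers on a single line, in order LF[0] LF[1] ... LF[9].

Answer: 1 8 0 9 3 2 4 5 6 7

Derivation:
Char counts: '$':1, '4':1, 'f':1, 'l':1, 'o':4, 's':1, 't':1
C (first-col start): C('$')=0, C('4')=1, C('f')=2, C('l')=3, C('o')=4, C('s')=8, C('t')=9
L[0]='4': occ=0, LF[0]=C('4')+0=1+0=1
L[1]='s': occ=0, LF[1]=C('s')+0=8+0=8
L[2]='$': occ=0, LF[2]=C('$')+0=0+0=0
L[3]='t': occ=0, LF[3]=C('t')+0=9+0=9
L[4]='l': occ=0, LF[4]=C('l')+0=3+0=3
L[5]='f': occ=0, LF[5]=C('f')+0=2+0=2
L[6]='o': occ=0, LF[6]=C('o')+0=4+0=4
L[7]='o': occ=1, LF[7]=C('o')+1=4+1=5
L[8]='o': occ=2, LF[8]=C('o')+2=4+2=6
L[9]='o': occ=3, LF[9]=C('o')+3=4+3=7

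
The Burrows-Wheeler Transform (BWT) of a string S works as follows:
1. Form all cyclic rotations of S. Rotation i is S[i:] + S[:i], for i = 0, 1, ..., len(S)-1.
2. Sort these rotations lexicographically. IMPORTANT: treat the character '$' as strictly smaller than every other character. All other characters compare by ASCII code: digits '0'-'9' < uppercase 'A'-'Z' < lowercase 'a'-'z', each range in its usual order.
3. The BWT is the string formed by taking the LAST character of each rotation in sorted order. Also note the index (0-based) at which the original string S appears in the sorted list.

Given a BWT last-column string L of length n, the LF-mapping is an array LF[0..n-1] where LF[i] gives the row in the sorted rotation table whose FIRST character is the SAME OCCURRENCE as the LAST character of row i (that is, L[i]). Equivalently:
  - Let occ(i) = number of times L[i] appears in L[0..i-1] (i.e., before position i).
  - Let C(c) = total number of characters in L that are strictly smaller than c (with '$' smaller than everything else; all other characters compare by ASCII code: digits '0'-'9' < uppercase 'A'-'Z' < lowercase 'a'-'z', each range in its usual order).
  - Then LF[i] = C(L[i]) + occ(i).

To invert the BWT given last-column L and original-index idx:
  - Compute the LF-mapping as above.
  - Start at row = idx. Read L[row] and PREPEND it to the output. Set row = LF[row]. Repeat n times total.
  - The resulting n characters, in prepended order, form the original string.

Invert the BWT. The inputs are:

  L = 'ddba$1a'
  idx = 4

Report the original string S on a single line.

LF mapping: 5 6 4 2 0 1 3
Walk LF starting at row 4, prepending L[row]:
  step 1: row=4, L[4]='$', prepend. Next row=LF[4]=0
  step 2: row=0, L[0]='d', prepend. Next row=LF[0]=5
  step 3: row=5, L[5]='1', prepend. Next row=LF[5]=1
  step 4: row=1, L[1]='d', prepend. Next row=LF[1]=6
  step 5: row=6, L[6]='a', prepend. Next row=LF[6]=3
  step 6: row=3, L[3]='a', prepend. Next row=LF[3]=2
  step 7: row=2, L[2]='b', prepend. Next row=LF[2]=4
Reversed output: baad1d$

Answer: baad1d$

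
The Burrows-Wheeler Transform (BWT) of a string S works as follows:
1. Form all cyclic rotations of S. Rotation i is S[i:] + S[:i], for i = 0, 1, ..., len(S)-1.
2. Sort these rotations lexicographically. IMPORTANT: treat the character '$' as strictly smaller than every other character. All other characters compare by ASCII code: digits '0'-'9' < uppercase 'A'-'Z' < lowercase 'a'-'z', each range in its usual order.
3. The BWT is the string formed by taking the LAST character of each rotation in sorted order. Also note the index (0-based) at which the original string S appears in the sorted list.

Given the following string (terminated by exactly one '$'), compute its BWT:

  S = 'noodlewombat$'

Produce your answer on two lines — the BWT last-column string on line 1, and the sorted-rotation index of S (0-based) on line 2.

All 13 rotations (rotation i = S[i:]+S[:i]):
  rot[0] = noodlewombat$
  rot[1] = oodlewombat$n
  rot[2] = odlewombat$no
  rot[3] = dlewombat$noo
  rot[4] = lewombat$nood
  rot[5] = ewombat$noodl
  rot[6] = wombat$noodle
  rot[7] = ombat$noodlew
  rot[8] = mbat$noodlewo
  rot[9] = bat$noodlewom
  rot[10] = at$noodlewomb
  rot[11] = t$noodlewomba
  rot[12] = $noodlewombat
Sorted (with $ < everything):
  sorted[0] = $noodlewombat  (last char: 't')
  sorted[1] = at$noodlewomb  (last char: 'b')
  sorted[2] = bat$noodlewom  (last char: 'm')
  sorted[3] = dlewombat$noo  (last char: 'o')
  sorted[4] = ewombat$noodl  (last char: 'l')
  sorted[5] = lewombat$nood  (last char: 'd')
  sorted[6] = mbat$noodlewo  (last char: 'o')
  sorted[7] = noodlewombat$  (last char: '$')
  sorted[8] = odlewombat$no  (last char: 'o')
  sorted[9] = ombat$noodlew  (last char: 'w')
  sorted[10] = oodlewombat$n  (last char: 'n')
  sorted[11] = t$noodlewomba  (last char: 'a')
  sorted[12] = wombat$noodle  (last char: 'e')
Last column: tbmoldo$ownae
Original string S is at sorted index 7

Answer: tbmoldo$ownae
7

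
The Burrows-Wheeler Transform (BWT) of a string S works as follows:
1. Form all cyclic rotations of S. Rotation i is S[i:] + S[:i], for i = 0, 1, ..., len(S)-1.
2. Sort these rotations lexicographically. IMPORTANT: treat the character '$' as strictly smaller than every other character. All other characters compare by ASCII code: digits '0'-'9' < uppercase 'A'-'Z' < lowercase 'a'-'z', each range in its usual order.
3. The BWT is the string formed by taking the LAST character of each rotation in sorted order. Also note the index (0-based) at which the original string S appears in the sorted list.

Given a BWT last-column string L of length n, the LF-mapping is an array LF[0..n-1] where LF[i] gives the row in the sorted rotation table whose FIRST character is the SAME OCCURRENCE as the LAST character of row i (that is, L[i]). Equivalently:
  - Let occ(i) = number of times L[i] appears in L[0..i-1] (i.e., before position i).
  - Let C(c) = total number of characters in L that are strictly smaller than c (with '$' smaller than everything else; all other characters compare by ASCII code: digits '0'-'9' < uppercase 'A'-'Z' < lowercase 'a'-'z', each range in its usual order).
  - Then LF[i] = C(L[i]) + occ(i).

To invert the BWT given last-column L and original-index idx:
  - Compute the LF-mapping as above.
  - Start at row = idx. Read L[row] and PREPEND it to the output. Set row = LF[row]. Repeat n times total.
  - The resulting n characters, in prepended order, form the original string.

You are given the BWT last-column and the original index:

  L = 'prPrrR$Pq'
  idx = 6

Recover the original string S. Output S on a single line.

LF mapping: 4 6 1 7 8 3 0 2 5
Walk LF starting at row 6, prepending L[row]:
  step 1: row=6, L[6]='$', prepend. Next row=LF[6]=0
  step 2: row=0, L[0]='p', prepend. Next row=LF[0]=4
  step 3: row=4, L[4]='r', prepend. Next row=LF[4]=8
  step 4: row=8, L[8]='q', prepend. Next row=LF[8]=5
  step 5: row=5, L[5]='R', prepend. Next row=LF[5]=3
  step 6: row=3, L[3]='r', prepend. Next row=LF[3]=7
  step 7: row=7, L[7]='P', prepend. Next row=LF[7]=2
  step 8: row=2, L[2]='P', prepend. Next row=LF[2]=1
  step 9: row=1, L[1]='r', prepend. Next row=LF[1]=6
Reversed output: rPPrRqrp$

Answer: rPPrRqrp$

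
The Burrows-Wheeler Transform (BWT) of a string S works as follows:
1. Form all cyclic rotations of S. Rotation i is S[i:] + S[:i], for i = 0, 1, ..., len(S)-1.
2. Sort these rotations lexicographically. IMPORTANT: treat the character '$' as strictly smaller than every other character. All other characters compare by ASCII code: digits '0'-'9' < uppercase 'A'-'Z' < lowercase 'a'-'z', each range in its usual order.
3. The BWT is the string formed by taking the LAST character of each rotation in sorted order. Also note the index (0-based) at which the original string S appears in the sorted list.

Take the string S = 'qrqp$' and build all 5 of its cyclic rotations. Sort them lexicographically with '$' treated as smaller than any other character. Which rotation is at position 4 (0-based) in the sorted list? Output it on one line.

All 5 rotations (rotation i = S[i:]+S[:i]):
  rot[0] = qrqp$
  rot[1] = rqp$q
  rot[2] = qp$qr
  rot[3] = p$qrq
  rot[4] = $qrqp
Sorted (with $ < everything):
  sorted[0] = $qrqp
  sorted[1] = p$qrq
  sorted[2] = qp$qr
  sorted[3] = qrqp$
  sorted[4] = rqp$q
sorted[4] = rqp$q

Answer: rqp$q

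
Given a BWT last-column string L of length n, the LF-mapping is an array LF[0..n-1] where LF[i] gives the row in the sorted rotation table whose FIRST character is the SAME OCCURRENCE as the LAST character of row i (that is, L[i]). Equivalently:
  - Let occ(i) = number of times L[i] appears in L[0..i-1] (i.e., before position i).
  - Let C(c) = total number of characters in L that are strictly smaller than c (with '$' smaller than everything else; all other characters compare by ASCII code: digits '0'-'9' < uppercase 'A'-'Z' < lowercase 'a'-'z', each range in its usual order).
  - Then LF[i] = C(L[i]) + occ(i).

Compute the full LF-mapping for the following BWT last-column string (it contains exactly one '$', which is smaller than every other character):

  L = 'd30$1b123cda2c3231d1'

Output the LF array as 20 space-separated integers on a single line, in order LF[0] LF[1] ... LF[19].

Char counts: '$':1, '0':1, '1':4, '2':3, '3':4, 'a':1, 'b':1, 'c':2, 'd':3
C (first-col start): C('$')=0, C('0')=1, C('1')=2, C('2')=6, C('3')=9, C('a')=13, C('b')=14, C('c')=15, C('d')=17
L[0]='d': occ=0, LF[0]=C('d')+0=17+0=17
L[1]='3': occ=0, LF[1]=C('3')+0=9+0=9
L[2]='0': occ=0, LF[2]=C('0')+0=1+0=1
L[3]='$': occ=0, LF[3]=C('$')+0=0+0=0
L[4]='1': occ=0, LF[4]=C('1')+0=2+0=2
L[5]='b': occ=0, LF[5]=C('b')+0=14+0=14
L[6]='1': occ=1, LF[6]=C('1')+1=2+1=3
L[7]='2': occ=0, LF[7]=C('2')+0=6+0=6
L[8]='3': occ=1, LF[8]=C('3')+1=9+1=10
L[9]='c': occ=0, LF[9]=C('c')+0=15+0=15
L[10]='d': occ=1, LF[10]=C('d')+1=17+1=18
L[11]='a': occ=0, LF[11]=C('a')+0=13+0=13
L[12]='2': occ=1, LF[12]=C('2')+1=6+1=7
L[13]='c': occ=1, LF[13]=C('c')+1=15+1=16
L[14]='3': occ=2, LF[14]=C('3')+2=9+2=11
L[15]='2': occ=2, LF[15]=C('2')+2=6+2=8
L[16]='3': occ=3, LF[16]=C('3')+3=9+3=12
L[17]='1': occ=2, LF[17]=C('1')+2=2+2=4
L[18]='d': occ=2, LF[18]=C('d')+2=17+2=19
L[19]='1': occ=3, LF[19]=C('1')+3=2+3=5

Answer: 17 9 1 0 2 14 3 6 10 15 18 13 7 16 11 8 12 4 19 5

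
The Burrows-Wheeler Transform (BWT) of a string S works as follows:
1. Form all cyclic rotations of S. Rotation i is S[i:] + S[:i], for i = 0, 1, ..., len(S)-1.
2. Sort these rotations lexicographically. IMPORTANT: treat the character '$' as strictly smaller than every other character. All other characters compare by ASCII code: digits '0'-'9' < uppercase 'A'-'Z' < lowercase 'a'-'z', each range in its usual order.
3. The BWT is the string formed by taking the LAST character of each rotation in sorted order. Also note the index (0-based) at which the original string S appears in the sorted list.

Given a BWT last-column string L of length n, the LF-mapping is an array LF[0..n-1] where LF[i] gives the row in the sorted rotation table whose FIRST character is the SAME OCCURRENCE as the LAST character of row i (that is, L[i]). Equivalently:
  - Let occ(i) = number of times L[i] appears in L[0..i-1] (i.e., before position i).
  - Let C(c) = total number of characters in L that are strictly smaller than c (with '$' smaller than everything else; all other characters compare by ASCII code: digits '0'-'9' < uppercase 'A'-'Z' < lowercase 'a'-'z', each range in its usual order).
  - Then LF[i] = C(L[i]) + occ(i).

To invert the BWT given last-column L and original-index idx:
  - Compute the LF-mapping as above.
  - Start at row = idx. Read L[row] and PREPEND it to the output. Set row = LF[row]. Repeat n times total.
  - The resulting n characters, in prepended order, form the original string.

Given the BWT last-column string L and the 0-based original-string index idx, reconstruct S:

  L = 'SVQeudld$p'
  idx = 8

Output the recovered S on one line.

Answer: puddleVQS$

Derivation:
LF mapping: 2 3 1 6 9 4 7 5 0 8
Walk LF starting at row 8, prepending L[row]:
  step 1: row=8, L[8]='$', prepend. Next row=LF[8]=0
  step 2: row=0, L[0]='S', prepend. Next row=LF[0]=2
  step 3: row=2, L[2]='Q', prepend. Next row=LF[2]=1
  step 4: row=1, L[1]='V', prepend. Next row=LF[1]=3
  step 5: row=3, L[3]='e', prepend. Next row=LF[3]=6
  step 6: row=6, L[6]='l', prepend. Next row=LF[6]=7
  step 7: row=7, L[7]='d', prepend. Next row=LF[7]=5
  step 8: row=5, L[5]='d', prepend. Next row=LF[5]=4
  step 9: row=4, L[4]='u', prepend. Next row=LF[4]=9
  step 10: row=9, L[9]='p', prepend. Next row=LF[9]=8
Reversed output: puddleVQS$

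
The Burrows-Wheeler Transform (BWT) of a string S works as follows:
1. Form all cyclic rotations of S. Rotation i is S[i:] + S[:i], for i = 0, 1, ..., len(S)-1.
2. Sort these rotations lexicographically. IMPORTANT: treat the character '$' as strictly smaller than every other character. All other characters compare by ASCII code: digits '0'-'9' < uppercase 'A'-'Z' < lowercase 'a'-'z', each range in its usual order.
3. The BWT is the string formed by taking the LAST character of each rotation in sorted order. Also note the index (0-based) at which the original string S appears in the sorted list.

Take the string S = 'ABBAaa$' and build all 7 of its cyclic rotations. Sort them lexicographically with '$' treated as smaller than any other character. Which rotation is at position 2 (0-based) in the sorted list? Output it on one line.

All 7 rotations (rotation i = S[i:]+S[:i]):
  rot[0] = ABBAaa$
  rot[1] = BBAaa$A
  rot[2] = BAaa$AB
  rot[3] = Aaa$ABB
  rot[4] = aa$ABBA
  rot[5] = a$ABBAa
  rot[6] = $ABBAaa
Sorted (with $ < everything):
  sorted[0] = $ABBAaa
  sorted[1] = ABBAaa$
  sorted[2] = Aaa$ABB
  sorted[3] = BAaa$AB
  sorted[4] = BBAaa$A
  sorted[5] = a$ABBAa
  sorted[6] = aa$ABBA
sorted[2] = Aaa$ABB

Answer: Aaa$ABB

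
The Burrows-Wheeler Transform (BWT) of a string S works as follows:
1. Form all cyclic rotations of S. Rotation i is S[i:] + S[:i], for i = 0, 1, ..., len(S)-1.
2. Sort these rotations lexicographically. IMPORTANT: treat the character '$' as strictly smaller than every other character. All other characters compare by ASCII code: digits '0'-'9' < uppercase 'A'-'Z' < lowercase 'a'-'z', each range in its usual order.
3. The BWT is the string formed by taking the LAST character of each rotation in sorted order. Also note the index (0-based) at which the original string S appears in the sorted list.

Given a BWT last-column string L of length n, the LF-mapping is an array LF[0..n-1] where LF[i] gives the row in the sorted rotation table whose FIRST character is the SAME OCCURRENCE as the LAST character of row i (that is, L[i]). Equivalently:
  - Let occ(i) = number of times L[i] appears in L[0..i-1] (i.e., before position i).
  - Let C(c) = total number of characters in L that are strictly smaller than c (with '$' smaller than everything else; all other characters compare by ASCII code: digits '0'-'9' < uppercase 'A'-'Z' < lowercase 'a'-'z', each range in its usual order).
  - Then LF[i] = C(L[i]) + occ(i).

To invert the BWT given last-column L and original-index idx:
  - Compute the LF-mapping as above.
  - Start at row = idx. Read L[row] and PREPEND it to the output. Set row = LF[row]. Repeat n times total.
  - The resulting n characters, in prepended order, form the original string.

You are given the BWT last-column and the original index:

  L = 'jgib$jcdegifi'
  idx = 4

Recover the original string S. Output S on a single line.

LF mapping: 11 6 8 1 0 12 2 3 4 7 9 5 10
Walk LF starting at row 4, prepending L[row]:
  step 1: row=4, L[4]='$', prepend. Next row=LF[4]=0
  step 2: row=0, L[0]='j', prepend. Next row=LF[0]=11
  step 3: row=11, L[11]='f', prepend. Next row=LF[11]=5
  step 4: row=5, L[5]='j', prepend. Next row=LF[5]=12
  step 5: row=12, L[12]='i', prepend. Next row=LF[12]=10
  step 6: row=10, L[10]='i', prepend. Next row=LF[10]=9
  step 7: row=9, L[9]='g', prepend. Next row=LF[9]=7
  step 8: row=7, L[7]='d', prepend. Next row=LF[7]=3
  step 9: row=3, L[3]='b', prepend. Next row=LF[3]=1
  step 10: row=1, L[1]='g', prepend. Next row=LF[1]=6
  step 11: row=6, L[6]='c', prepend. Next row=LF[6]=2
  step 12: row=2, L[2]='i', prepend. Next row=LF[2]=8
  step 13: row=8, L[8]='e', prepend. Next row=LF[8]=4
Reversed output: eicgbdgiijfj$

Answer: eicgbdgiijfj$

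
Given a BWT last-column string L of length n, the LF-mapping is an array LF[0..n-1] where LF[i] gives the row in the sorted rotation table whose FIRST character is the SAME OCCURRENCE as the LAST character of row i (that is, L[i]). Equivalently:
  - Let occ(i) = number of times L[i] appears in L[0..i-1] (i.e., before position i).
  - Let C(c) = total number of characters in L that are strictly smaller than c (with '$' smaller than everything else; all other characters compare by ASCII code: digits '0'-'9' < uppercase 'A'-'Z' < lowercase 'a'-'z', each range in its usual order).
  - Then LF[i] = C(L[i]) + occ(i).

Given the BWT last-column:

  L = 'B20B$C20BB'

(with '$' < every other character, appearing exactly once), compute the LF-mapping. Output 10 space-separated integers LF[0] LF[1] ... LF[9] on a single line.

Answer: 5 3 1 6 0 9 4 2 7 8

Derivation:
Char counts: '$':1, '0':2, '2':2, 'B':4, 'C':1
C (first-col start): C('$')=0, C('0')=1, C('2')=3, C('B')=5, C('C')=9
L[0]='B': occ=0, LF[0]=C('B')+0=5+0=5
L[1]='2': occ=0, LF[1]=C('2')+0=3+0=3
L[2]='0': occ=0, LF[2]=C('0')+0=1+0=1
L[3]='B': occ=1, LF[3]=C('B')+1=5+1=6
L[4]='$': occ=0, LF[4]=C('$')+0=0+0=0
L[5]='C': occ=0, LF[5]=C('C')+0=9+0=9
L[6]='2': occ=1, LF[6]=C('2')+1=3+1=4
L[7]='0': occ=1, LF[7]=C('0')+1=1+1=2
L[8]='B': occ=2, LF[8]=C('B')+2=5+2=7
L[9]='B': occ=3, LF[9]=C('B')+3=5+3=8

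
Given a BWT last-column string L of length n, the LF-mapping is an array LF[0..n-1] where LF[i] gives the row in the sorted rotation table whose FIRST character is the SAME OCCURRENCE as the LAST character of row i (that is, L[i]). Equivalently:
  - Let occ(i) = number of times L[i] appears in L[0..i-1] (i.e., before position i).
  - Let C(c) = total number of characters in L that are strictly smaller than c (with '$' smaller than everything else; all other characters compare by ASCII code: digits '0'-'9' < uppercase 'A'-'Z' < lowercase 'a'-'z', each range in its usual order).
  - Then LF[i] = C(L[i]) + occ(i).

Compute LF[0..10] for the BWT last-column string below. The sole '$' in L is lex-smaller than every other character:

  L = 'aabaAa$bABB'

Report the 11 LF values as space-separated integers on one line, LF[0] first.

Char counts: '$':1, 'A':2, 'B':2, 'a':4, 'b':2
C (first-col start): C('$')=0, C('A')=1, C('B')=3, C('a')=5, C('b')=9
L[0]='a': occ=0, LF[0]=C('a')+0=5+0=5
L[1]='a': occ=1, LF[1]=C('a')+1=5+1=6
L[2]='b': occ=0, LF[2]=C('b')+0=9+0=9
L[3]='a': occ=2, LF[3]=C('a')+2=5+2=7
L[4]='A': occ=0, LF[4]=C('A')+0=1+0=1
L[5]='a': occ=3, LF[5]=C('a')+3=5+3=8
L[6]='$': occ=0, LF[6]=C('$')+0=0+0=0
L[7]='b': occ=1, LF[7]=C('b')+1=9+1=10
L[8]='A': occ=1, LF[8]=C('A')+1=1+1=2
L[9]='B': occ=0, LF[9]=C('B')+0=3+0=3
L[10]='B': occ=1, LF[10]=C('B')+1=3+1=4

Answer: 5 6 9 7 1 8 0 10 2 3 4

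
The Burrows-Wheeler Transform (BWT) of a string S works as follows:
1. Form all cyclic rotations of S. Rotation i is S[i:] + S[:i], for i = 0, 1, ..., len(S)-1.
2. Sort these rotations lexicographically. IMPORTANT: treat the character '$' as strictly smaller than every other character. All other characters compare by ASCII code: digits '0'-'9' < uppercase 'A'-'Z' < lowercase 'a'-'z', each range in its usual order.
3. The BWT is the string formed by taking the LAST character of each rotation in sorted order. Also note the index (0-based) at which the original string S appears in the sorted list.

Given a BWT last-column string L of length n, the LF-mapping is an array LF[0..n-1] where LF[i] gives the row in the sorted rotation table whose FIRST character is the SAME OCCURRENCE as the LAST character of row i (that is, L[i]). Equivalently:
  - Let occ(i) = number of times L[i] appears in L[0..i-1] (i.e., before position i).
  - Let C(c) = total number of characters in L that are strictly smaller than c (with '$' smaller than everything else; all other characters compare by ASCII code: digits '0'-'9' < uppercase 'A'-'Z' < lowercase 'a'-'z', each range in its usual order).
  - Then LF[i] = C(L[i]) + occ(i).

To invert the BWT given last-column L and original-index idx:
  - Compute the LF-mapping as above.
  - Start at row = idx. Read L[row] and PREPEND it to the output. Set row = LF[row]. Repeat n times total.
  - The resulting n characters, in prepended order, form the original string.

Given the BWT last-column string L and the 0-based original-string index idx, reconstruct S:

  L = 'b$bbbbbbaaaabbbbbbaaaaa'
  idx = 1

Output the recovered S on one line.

Answer: aabbabbabbabbabaabbbab$

Derivation:
LF mapping: 10 0 11 12 13 14 15 16 1 2 3 4 17 18 19 20 21 22 5 6 7 8 9
Walk LF starting at row 1, prepending L[row]:
  step 1: row=1, L[1]='$', prepend. Next row=LF[1]=0
  step 2: row=0, L[0]='b', prepend. Next row=LF[0]=10
  step 3: row=10, L[10]='a', prepend. Next row=LF[10]=3
  step 4: row=3, L[3]='b', prepend. Next row=LF[3]=12
  step 5: row=12, L[12]='b', prepend. Next row=LF[12]=17
  step 6: row=17, L[17]='b', prepend. Next row=LF[17]=22
  step 7: row=22, L[22]='a', prepend. Next row=LF[22]=9
  step 8: row=9, L[9]='a', prepend. Next row=LF[9]=2
  step 9: row=2, L[2]='b', prepend. Next row=LF[2]=11
  step 10: row=11, L[11]='a', prepend. Next row=LF[11]=4
  step 11: row=4, L[4]='b', prepend. Next row=LF[4]=13
  step 12: row=13, L[13]='b', prepend. Next row=LF[13]=18
  step 13: row=18, L[18]='a', prepend. Next row=LF[18]=5
  step 14: row=5, L[5]='b', prepend. Next row=LF[5]=14
  step 15: row=14, L[14]='b', prepend. Next row=LF[14]=19
  step 16: row=19, L[19]='a', prepend. Next row=LF[19]=6
  step 17: row=6, L[6]='b', prepend. Next row=LF[6]=15
  step 18: row=15, L[15]='b', prepend. Next row=LF[15]=20
  step 19: row=20, L[20]='a', prepend. Next row=LF[20]=7
  step 20: row=7, L[7]='b', prepend. Next row=LF[7]=16
  step 21: row=16, L[16]='b', prepend. Next row=LF[16]=21
  step 22: row=21, L[21]='a', prepend. Next row=LF[21]=8
  step 23: row=8, L[8]='a', prepend. Next row=LF[8]=1
Reversed output: aabbabbabbabbabaabbbab$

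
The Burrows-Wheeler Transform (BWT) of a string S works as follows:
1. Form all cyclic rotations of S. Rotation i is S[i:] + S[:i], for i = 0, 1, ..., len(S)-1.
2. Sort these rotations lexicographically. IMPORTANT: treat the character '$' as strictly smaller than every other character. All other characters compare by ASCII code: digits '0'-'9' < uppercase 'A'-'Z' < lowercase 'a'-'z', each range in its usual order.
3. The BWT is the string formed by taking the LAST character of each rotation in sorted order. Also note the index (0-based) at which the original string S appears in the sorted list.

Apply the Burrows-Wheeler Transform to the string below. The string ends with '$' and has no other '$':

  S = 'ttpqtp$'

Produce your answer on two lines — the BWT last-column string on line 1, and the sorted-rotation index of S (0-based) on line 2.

All 7 rotations (rotation i = S[i:]+S[:i]):
  rot[0] = ttpqtp$
  rot[1] = tpqtp$t
  rot[2] = pqtp$tt
  rot[3] = qtp$ttp
  rot[4] = tp$ttpq
  rot[5] = p$ttpqt
  rot[6] = $ttpqtp
Sorted (with $ < everything):
  sorted[0] = $ttpqtp  (last char: 'p')
  sorted[1] = p$ttpqt  (last char: 't')
  sorted[2] = pqtp$tt  (last char: 't')
  sorted[3] = qtp$ttp  (last char: 'p')
  sorted[4] = tp$ttpq  (last char: 'q')
  sorted[5] = tpqtp$t  (last char: 't')
  sorted[6] = ttpqtp$  (last char: '$')
Last column: pttpqt$
Original string S is at sorted index 6

Answer: pttpqt$
6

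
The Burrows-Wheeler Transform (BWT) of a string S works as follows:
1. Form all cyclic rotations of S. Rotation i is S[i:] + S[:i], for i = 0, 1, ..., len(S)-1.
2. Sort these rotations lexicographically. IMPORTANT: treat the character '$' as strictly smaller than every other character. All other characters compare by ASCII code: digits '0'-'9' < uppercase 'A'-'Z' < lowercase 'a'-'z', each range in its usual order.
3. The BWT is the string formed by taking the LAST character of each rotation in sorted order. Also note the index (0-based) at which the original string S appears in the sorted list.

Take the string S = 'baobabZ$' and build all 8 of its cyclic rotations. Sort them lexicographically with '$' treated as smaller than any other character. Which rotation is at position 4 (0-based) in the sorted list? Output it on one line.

Answer: bZ$baoba

Derivation:
All 8 rotations (rotation i = S[i:]+S[:i]):
  rot[0] = baobabZ$
  rot[1] = aobabZ$b
  rot[2] = obabZ$ba
  rot[3] = babZ$bao
  rot[4] = abZ$baob
  rot[5] = bZ$baoba
  rot[6] = Z$baobab
  rot[7] = $baobabZ
Sorted (with $ < everything):
  sorted[0] = $baobabZ
  sorted[1] = Z$baobab
  sorted[2] = abZ$baob
  sorted[3] = aobabZ$b
  sorted[4] = bZ$baoba
  sorted[5] = babZ$bao
  sorted[6] = baobabZ$
  sorted[7] = obabZ$ba
sorted[4] = bZ$baoba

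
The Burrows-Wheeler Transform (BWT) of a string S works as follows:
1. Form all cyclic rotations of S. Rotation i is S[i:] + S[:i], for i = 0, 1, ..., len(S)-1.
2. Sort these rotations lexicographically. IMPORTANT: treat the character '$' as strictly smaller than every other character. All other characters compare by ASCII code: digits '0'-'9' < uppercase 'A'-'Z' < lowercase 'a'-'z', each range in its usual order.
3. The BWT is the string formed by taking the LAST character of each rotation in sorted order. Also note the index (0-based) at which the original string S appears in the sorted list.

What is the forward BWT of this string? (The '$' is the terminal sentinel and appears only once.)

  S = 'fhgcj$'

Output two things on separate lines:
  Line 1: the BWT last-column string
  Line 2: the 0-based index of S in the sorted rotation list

All 6 rotations (rotation i = S[i:]+S[:i]):
  rot[0] = fhgcj$
  rot[1] = hgcj$f
  rot[2] = gcj$fh
  rot[3] = cj$fhg
  rot[4] = j$fhgc
  rot[5] = $fhgcj
Sorted (with $ < everything):
  sorted[0] = $fhgcj  (last char: 'j')
  sorted[1] = cj$fhg  (last char: 'g')
  sorted[2] = fhgcj$  (last char: '$')
  sorted[3] = gcj$fh  (last char: 'h')
  sorted[4] = hgcj$f  (last char: 'f')
  sorted[5] = j$fhgc  (last char: 'c')
Last column: jg$hfc
Original string S is at sorted index 2

Answer: jg$hfc
2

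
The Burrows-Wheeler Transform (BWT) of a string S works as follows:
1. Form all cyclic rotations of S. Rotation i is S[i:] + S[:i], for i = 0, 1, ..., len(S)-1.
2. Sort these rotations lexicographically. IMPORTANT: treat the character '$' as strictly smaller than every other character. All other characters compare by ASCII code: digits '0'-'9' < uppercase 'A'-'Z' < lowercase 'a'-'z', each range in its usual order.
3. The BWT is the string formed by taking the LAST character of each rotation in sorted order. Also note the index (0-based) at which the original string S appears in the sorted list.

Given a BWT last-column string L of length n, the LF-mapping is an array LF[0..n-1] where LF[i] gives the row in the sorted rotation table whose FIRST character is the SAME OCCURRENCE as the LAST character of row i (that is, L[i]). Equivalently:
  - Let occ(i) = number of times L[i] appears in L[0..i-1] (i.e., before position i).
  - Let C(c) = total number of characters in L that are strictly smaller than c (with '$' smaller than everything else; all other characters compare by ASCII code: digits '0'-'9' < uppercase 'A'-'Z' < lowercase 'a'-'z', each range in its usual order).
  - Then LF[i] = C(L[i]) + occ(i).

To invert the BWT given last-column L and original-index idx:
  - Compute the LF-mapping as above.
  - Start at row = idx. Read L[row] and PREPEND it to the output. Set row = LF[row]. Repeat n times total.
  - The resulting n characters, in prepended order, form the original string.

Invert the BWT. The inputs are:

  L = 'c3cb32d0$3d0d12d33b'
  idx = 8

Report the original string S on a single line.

Answer: 33d3dbdd30322c0b1c$

Derivation:
LF mapping: 13 6 14 11 7 4 15 1 0 8 16 2 17 3 5 18 9 10 12
Walk LF starting at row 8, prepending L[row]:
  step 1: row=8, L[8]='$', prepend. Next row=LF[8]=0
  step 2: row=0, L[0]='c', prepend. Next row=LF[0]=13
  step 3: row=13, L[13]='1', prepend. Next row=LF[13]=3
  step 4: row=3, L[3]='b', prepend. Next row=LF[3]=11
  step 5: row=11, L[11]='0', prepend. Next row=LF[11]=2
  step 6: row=2, L[2]='c', prepend. Next row=LF[2]=14
  step 7: row=14, L[14]='2', prepend. Next row=LF[14]=5
  step 8: row=5, L[5]='2', prepend. Next row=LF[5]=4
  step 9: row=4, L[4]='3', prepend. Next row=LF[4]=7
  step 10: row=7, L[7]='0', prepend. Next row=LF[7]=1
  step 11: row=1, L[1]='3', prepend. Next row=LF[1]=6
  step 12: row=6, L[6]='d', prepend. Next row=LF[6]=15
  step 13: row=15, L[15]='d', prepend. Next row=LF[15]=18
  step 14: row=18, L[18]='b', prepend. Next row=LF[18]=12
  step 15: row=12, L[12]='d', prepend. Next row=LF[12]=17
  step 16: row=17, L[17]='3', prepend. Next row=LF[17]=10
  step 17: row=10, L[10]='d', prepend. Next row=LF[10]=16
  step 18: row=16, L[16]='3', prepend. Next row=LF[16]=9
  step 19: row=9, L[9]='3', prepend. Next row=LF[9]=8
Reversed output: 33d3dbdd30322c0b1c$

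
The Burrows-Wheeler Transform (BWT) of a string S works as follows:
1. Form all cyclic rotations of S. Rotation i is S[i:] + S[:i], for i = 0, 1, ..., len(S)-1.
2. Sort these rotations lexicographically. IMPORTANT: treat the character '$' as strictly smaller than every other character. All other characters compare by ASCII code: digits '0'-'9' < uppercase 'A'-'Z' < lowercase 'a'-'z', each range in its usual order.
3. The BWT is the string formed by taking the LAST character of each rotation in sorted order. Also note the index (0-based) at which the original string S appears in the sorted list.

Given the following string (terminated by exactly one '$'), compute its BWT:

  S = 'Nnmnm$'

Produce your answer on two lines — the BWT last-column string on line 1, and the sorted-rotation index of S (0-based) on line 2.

Answer: m$nnmN
1

Derivation:
All 6 rotations (rotation i = S[i:]+S[:i]):
  rot[0] = Nnmnm$
  rot[1] = nmnm$N
  rot[2] = mnm$Nn
  rot[3] = nm$Nnm
  rot[4] = m$Nnmn
  rot[5] = $Nnmnm
Sorted (with $ < everything):
  sorted[0] = $Nnmnm  (last char: 'm')
  sorted[1] = Nnmnm$  (last char: '$')
  sorted[2] = m$Nnmn  (last char: 'n')
  sorted[3] = mnm$Nn  (last char: 'n')
  sorted[4] = nm$Nnm  (last char: 'm')
  sorted[5] = nmnm$N  (last char: 'N')
Last column: m$nnmN
Original string S is at sorted index 1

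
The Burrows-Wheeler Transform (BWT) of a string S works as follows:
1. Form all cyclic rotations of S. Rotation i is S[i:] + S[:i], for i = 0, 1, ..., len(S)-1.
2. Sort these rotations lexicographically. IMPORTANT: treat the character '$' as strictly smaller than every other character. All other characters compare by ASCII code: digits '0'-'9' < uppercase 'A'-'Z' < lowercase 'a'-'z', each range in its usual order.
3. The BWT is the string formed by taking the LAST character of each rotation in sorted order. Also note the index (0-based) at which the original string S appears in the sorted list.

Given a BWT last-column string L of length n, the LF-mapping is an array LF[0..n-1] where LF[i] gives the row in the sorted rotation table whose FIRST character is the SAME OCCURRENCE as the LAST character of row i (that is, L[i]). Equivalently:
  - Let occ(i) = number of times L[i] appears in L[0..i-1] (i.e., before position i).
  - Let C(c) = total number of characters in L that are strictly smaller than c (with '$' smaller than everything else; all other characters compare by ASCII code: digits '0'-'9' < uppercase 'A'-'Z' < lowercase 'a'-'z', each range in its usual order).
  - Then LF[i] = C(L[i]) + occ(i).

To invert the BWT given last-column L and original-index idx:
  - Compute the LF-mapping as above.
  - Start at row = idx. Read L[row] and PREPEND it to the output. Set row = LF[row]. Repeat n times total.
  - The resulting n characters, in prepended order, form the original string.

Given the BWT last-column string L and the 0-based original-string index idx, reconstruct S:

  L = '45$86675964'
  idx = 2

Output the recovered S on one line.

LF mapping: 1 3 0 9 5 6 8 4 10 7 2
Walk LF starting at row 2, prepending L[row]:
  step 1: row=2, L[2]='$', prepend. Next row=LF[2]=0
  step 2: row=0, L[0]='4', prepend. Next row=LF[0]=1
  step 3: row=1, L[1]='5', prepend. Next row=LF[1]=3
  step 4: row=3, L[3]='8', prepend. Next row=LF[3]=9
  step 5: row=9, L[9]='6', prepend. Next row=LF[9]=7
  step 6: row=7, L[7]='5', prepend. Next row=LF[7]=4
  step 7: row=4, L[4]='6', prepend. Next row=LF[4]=5
  step 8: row=5, L[5]='6', prepend. Next row=LF[5]=6
  step 9: row=6, L[6]='7', prepend. Next row=LF[6]=8
  step 10: row=8, L[8]='9', prepend. Next row=LF[8]=10
  step 11: row=10, L[10]='4', prepend. Next row=LF[10]=2
Reversed output: 4976656854$

Answer: 4976656854$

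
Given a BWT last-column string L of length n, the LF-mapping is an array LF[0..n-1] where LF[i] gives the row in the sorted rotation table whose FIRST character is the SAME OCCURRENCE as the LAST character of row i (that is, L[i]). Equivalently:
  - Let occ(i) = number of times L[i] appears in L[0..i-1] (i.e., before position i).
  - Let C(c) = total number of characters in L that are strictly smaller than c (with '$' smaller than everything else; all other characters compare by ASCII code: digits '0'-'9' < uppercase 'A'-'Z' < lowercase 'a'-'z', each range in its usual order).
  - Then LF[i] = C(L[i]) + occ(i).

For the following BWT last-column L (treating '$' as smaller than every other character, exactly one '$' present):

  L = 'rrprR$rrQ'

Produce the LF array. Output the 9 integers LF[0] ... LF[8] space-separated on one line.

Char counts: '$':1, 'Q':1, 'R':1, 'p':1, 'r':5
C (first-col start): C('$')=0, C('Q')=1, C('R')=2, C('p')=3, C('r')=4
L[0]='r': occ=0, LF[0]=C('r')+0=4+0=4
L[1]='r': occ=1, LF[1]=C('r')+1=4+1=5
L[2]='p': occ=0, LF[2]=C('p')+0=3+0=3
L[3]='r': occ=2, LF[3]=C('r')+2=4+2=6
L[4]='R': occ=0, LF[4]=C('R')+0=2+0=2
L[5]='$': occ=0, LF[5]=C('$')+0=0+0=0
L[6]='r': occ=3, LF[6]=C('r')+3=4+3=7
L[7]='r': occ=4, LF[7]=C('r')+4=4+4=8
L[8]='Q': occ=0, LF[8]=C('Q')+0=1+0=1

Answer: 4 5 3 6 2 0 7 8 1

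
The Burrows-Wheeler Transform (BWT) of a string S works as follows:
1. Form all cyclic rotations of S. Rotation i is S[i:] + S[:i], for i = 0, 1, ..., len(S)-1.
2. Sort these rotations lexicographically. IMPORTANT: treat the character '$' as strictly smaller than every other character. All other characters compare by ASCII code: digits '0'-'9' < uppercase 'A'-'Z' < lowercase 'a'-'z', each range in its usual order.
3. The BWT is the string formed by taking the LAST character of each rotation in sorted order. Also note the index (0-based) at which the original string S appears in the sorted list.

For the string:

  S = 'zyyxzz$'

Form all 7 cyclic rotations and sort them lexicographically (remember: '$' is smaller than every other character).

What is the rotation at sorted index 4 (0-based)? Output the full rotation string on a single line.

Answer: z$zyyxz

Derivation:
All 7 rotations (rotation i = S[i:]+S[:i]):
  rot[0] = zyyxzz$
  rot[1] = yyxzz$z
  rot[2] = yxzz$zy
  rot[3] = xzz$zyy
  rot[4] = zz$zyyx
  rot[5] = z$zyyxz
  rot[6] = $zyyxzz
Sorted (with $ < everything):
  sorted[0] = $zyyxzz
  sorted[1] = xzz$zyy
  sorted[2] = yxzz$zy
  sorted[3] = yyxzz$z
  sorted[4] = z$zyyxz
  sorted[5] = zyyxzz$
  sorted[6] = zz$zyyx
sorted[4] = z$zyyxz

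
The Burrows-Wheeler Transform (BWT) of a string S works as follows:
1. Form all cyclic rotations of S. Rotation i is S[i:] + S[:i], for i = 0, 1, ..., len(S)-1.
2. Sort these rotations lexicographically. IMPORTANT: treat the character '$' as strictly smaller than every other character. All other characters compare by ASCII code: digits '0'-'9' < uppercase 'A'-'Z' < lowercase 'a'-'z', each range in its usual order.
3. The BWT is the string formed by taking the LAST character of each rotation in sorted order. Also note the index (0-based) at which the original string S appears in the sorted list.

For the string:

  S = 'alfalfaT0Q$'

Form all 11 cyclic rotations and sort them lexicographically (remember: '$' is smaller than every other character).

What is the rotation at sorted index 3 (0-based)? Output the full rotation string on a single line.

Answer: T0Q$alfalfa

Derivation:
All 11 rotations (rotation i = S[i:]+S[:i]):
  rot[0] = alfalfaT0Q$
  rot[1] = lfalfaT0Q$a
  rot[2] = falfaT0Q$al
  rot[3] = alfaT0Q$alf
  rot[4] = lfaT0Q$alfa
  rot[5] = faT0Q$alfal
  rot[6] = aT0Q$alfalf
  rot[7] = T0Q$alfalfa
  rot[8] = 0Q$alfalfaT
  rot[9] = Q$alfalfaT0
  rot[10] = $alfalfaT0Q
Sorted (with $ < everything):
  sorted[0] = $alfalfaT0Q
  sorted[1] = 0Q$alfalfaT
  sorted[2] = Q$alfalfaT0
  sorted[3] = T0Q$alfalfa
  sorted[4] = aT0Q$alfalf
  sorted[5] = alfaT0Q$alf
  sorted[6] = alfalfaT0Q$
  sorted[7] = faT0Q$alfal
  sorted[8] = falfaT0Q$al
  sorted[9] = lfaT0Q$alfa
  sorted[10] = lfalfaT0Q$a
sorted[3] = T0Q$alfalfa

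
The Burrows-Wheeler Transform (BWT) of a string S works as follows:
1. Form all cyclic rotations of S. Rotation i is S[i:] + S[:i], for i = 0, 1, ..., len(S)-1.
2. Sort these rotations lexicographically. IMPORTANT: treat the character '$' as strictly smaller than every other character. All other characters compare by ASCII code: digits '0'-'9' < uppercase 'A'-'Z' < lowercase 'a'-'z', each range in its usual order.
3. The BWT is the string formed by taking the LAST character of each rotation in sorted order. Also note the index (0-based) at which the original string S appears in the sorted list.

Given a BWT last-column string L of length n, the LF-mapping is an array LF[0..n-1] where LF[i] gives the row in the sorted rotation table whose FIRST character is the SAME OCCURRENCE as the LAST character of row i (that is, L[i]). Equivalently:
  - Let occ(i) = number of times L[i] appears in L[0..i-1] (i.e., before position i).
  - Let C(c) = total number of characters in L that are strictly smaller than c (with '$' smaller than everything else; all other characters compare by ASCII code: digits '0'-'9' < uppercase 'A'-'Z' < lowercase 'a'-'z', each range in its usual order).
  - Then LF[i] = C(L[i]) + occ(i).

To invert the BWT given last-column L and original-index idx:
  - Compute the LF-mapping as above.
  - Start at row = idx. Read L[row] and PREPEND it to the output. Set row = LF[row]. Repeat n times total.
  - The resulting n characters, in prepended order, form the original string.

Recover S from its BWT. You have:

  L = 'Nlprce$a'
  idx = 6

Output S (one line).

Answer: parcelN$

Derivation:
LF mapping: 1 5 6 7 3 4 0 2
Walk LF starting at row 6, prepending L[row]:
  step 1: row=6, L[6]='$', prepend. Next row=LF[6]=0
  step 2: row=0, L[0]='N', prepend. Next row=LF[0]=1
  step 3: row=1, L[1]='l', prepend. Next row=LF[1]=5
  step 4: row=5, L[5]='e', prepend. Next row=LF[5]=4
  step 5: row=4, L[4]='c', prepend. Next row=LF[4]=3
  step 6: row=3, L[3]='r', prepend. Next row=LF[3]=7
  step 7: row=7, L[7]='a', prepend. Next row=LF[7]=2
  step 8: row=2, L[2]='p', prepend. Next row=LF[2]=6
Reversed output: parcelN$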